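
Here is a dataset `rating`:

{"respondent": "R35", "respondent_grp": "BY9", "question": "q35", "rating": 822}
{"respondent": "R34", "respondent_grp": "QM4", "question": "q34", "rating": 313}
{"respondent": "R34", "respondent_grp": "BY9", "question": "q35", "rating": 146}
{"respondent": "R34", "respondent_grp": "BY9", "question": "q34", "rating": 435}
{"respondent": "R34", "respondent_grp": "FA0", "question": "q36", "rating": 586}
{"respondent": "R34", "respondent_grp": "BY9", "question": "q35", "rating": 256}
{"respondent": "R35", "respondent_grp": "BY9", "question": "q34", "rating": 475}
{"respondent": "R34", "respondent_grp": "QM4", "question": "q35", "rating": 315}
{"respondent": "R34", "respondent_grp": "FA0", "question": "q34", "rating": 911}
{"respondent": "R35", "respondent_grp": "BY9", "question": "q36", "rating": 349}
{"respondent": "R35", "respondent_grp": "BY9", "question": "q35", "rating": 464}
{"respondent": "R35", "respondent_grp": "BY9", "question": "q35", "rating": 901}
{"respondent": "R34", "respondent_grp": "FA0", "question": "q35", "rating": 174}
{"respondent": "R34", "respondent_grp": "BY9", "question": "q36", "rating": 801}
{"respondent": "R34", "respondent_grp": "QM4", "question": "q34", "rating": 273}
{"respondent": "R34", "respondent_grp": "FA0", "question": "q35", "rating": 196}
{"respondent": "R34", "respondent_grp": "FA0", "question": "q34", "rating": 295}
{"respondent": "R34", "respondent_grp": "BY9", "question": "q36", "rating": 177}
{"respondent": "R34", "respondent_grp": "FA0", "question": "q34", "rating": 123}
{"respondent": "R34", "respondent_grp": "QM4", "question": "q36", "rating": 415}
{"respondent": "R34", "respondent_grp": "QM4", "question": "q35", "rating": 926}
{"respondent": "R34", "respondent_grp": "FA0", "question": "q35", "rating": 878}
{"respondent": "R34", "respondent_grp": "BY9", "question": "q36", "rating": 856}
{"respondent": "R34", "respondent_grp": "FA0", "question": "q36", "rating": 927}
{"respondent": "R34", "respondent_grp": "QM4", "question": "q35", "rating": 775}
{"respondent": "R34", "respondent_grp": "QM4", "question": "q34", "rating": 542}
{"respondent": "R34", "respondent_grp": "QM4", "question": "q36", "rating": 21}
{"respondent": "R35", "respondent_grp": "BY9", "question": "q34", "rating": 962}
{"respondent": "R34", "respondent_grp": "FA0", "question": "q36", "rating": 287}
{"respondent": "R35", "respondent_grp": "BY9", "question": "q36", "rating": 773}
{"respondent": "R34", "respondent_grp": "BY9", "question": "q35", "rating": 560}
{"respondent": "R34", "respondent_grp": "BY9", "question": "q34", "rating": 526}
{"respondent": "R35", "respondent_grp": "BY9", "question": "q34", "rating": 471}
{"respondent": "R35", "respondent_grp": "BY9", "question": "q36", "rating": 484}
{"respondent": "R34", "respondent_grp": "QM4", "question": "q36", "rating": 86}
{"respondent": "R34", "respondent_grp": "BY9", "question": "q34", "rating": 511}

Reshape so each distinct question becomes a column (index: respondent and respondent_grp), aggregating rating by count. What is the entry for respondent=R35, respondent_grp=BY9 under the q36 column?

3

Rows with respondent=R35, respondent_grp=BY9 and question=q36: rating values are 349, 773, 484.
3 rows match — count = 3.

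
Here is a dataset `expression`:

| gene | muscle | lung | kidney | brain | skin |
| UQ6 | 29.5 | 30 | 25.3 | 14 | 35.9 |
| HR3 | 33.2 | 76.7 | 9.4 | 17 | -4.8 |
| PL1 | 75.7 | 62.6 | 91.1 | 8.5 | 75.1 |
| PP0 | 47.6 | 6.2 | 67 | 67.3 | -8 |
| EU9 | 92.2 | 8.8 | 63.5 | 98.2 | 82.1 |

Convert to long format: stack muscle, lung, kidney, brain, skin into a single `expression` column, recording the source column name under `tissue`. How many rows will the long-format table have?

5 gene values × 5 melted columns = 25 rows.

25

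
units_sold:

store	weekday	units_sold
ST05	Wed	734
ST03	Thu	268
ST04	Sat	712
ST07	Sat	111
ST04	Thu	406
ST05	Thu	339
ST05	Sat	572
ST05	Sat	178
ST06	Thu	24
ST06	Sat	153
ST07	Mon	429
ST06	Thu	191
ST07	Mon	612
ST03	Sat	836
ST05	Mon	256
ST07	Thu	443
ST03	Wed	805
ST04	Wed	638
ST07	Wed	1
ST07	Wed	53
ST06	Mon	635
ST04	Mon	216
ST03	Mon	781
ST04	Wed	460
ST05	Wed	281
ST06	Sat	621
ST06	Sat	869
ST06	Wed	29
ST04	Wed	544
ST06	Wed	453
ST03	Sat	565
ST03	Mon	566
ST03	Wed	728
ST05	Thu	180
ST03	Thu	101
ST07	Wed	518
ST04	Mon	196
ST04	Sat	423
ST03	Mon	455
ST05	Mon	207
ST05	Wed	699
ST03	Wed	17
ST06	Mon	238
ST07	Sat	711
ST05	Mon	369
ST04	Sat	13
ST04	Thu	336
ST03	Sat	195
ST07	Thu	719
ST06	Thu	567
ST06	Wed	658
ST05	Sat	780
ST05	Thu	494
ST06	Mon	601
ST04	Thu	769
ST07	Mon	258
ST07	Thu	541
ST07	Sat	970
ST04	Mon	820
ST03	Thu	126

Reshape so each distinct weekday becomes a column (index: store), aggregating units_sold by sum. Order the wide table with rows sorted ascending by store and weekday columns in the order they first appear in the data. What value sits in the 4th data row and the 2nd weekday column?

With rows sorted ascending by store, row 4 is store=ST06. weekday columns in first-appearance order: Wed, Thu, Sat, Mon; column 2 is Thu.
Long rows with store=ST06, weekday=Thu: 24 + 191 + 567 = 782.

782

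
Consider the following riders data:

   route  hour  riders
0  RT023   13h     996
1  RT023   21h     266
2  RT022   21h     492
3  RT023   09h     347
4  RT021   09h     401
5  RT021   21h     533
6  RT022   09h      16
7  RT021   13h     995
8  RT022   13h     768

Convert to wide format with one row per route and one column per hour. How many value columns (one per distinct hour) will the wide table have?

3 distinct hour values: 09h, 13h, 21h.

3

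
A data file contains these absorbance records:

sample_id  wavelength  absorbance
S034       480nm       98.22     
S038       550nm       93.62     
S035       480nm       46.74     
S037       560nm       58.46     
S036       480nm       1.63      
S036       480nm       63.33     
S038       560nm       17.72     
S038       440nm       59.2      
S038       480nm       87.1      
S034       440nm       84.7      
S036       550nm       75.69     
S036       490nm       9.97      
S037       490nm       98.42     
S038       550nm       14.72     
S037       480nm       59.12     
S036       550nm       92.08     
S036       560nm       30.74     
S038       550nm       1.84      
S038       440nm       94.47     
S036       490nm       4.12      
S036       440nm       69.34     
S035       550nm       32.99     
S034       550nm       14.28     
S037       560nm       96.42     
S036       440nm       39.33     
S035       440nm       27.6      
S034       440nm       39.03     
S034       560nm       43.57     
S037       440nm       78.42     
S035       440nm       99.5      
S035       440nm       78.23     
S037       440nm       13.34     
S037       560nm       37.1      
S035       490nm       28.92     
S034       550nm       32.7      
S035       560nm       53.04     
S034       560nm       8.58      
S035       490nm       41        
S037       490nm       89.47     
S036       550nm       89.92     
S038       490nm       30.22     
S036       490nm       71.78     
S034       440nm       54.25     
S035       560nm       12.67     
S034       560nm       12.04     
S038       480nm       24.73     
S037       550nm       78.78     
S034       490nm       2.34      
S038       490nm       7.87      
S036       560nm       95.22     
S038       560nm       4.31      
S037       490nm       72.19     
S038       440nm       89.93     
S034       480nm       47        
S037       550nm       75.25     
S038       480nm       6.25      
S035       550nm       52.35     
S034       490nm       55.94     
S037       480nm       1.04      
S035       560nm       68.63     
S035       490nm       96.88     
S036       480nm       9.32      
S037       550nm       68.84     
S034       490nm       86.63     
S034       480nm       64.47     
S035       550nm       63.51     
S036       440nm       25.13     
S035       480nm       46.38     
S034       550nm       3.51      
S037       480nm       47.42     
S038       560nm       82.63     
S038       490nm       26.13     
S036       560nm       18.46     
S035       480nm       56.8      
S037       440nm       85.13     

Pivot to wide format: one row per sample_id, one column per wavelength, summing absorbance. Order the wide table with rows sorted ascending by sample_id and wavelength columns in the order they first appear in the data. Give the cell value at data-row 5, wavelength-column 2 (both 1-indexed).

110.18

With rows sorted ascending by sample_id, row 5 is sample_id=S038. wavelength columns in first-appearance order: 480nm, 550nm, 560nm, 440nm, 490nm; column 2 is 550nm.
Long rows with sample_id=S038, wavelength=550nm: 93.62 + 14.72 + 1.84 = 110.18.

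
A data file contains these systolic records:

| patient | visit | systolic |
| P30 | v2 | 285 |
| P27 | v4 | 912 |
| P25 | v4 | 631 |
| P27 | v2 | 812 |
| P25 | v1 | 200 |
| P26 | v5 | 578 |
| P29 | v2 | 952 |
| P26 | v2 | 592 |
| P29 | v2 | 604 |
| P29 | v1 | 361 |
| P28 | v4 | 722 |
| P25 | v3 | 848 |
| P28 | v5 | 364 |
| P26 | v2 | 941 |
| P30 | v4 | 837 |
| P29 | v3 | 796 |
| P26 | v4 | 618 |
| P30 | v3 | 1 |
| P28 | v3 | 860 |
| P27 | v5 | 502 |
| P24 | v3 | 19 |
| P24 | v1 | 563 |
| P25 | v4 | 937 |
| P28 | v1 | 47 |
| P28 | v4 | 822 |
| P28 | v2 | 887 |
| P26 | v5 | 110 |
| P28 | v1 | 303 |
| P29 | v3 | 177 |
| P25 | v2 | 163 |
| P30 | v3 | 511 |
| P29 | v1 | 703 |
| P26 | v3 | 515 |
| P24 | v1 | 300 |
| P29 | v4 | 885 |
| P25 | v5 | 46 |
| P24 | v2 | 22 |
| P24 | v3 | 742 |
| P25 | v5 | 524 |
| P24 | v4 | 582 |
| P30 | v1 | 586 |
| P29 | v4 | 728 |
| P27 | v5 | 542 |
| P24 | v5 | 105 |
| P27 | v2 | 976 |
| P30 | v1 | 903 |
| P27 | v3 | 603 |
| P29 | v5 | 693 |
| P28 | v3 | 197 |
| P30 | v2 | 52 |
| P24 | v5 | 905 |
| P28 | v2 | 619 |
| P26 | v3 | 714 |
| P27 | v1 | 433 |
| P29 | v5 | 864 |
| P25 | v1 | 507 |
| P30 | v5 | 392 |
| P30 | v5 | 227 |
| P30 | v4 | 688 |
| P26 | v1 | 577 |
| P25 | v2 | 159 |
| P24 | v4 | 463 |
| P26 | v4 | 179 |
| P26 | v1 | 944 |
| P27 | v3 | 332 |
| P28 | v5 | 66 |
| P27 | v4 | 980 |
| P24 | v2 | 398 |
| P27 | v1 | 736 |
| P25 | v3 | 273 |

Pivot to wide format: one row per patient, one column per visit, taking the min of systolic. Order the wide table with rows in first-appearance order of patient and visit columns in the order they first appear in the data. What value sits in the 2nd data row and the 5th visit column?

With rows in first-appearance order of patient, row 2 is patient=P27. visit columns in first-appearance order: v2, v4, v1, v5, v3; column 5 is v3.
Long rows with patient=P27, visit=v3: min(603, 332) = 332.

332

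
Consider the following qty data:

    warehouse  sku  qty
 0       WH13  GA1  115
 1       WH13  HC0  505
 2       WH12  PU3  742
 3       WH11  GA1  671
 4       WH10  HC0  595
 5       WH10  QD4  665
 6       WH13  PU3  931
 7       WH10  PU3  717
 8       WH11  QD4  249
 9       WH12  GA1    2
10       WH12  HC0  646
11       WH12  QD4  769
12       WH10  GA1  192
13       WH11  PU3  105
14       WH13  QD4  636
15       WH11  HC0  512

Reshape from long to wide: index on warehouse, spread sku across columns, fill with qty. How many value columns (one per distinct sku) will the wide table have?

4

4 distinct sku values: PU3, GA1, QD4, HC0.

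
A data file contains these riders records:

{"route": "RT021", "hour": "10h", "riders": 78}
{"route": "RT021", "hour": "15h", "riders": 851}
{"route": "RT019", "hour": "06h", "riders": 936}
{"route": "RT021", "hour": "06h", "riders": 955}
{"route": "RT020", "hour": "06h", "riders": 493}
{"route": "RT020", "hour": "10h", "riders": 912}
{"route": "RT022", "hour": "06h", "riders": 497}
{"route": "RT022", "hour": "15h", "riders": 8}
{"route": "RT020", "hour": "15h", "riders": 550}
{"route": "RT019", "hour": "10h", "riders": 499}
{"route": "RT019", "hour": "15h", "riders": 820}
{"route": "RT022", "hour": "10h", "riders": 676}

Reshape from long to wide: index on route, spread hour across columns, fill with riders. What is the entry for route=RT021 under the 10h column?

Wide layout: rows indexed by route, columns are the 3 distinct hour values (10h, 15h, 06h).
Cell (route=RT021, hour=10h) draws from the long row where route=RT021 and hour=10h, which has riders=78.

78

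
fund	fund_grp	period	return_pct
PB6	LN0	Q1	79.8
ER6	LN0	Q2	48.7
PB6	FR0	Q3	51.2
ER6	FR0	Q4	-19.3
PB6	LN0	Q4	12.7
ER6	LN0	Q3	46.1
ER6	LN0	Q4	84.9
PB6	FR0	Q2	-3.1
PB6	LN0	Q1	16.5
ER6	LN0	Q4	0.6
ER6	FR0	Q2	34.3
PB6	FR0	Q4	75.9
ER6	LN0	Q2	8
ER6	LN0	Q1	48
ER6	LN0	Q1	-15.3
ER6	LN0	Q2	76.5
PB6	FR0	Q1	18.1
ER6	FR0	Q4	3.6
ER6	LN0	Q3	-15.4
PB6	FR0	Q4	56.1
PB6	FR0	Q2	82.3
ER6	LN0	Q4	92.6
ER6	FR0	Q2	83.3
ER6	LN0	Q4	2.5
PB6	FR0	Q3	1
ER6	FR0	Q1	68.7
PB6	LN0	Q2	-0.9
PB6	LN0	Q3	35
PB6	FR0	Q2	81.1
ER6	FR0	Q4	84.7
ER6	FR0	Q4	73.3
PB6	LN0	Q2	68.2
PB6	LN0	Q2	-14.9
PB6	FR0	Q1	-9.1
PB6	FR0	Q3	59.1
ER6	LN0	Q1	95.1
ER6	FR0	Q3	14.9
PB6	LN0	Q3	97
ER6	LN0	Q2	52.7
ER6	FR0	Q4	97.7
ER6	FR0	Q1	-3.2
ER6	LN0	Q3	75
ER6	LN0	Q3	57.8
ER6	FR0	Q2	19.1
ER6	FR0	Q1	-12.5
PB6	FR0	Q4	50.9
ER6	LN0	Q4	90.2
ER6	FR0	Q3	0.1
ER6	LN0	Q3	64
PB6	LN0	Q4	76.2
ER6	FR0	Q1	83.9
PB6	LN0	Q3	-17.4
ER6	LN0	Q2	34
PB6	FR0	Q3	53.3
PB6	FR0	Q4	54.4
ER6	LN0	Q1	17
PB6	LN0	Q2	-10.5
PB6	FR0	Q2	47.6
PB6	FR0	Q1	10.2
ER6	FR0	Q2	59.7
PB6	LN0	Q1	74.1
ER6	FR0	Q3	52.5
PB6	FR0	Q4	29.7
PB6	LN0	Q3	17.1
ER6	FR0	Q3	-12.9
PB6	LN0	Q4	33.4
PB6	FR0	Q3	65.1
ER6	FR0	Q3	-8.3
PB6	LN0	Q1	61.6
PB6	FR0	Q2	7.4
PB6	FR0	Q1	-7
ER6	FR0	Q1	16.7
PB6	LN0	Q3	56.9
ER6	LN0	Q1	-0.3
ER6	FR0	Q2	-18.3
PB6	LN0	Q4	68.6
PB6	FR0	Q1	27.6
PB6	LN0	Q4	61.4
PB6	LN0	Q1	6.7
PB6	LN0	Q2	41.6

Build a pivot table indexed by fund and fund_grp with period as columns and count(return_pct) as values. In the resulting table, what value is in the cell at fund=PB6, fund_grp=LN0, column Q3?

5

Rows with fund=PB6, fund_grp=LN0 and period=Q3: return_pct values are 35, 97, -17.4, 17.1, 56.9.
5 rows match — count = 5.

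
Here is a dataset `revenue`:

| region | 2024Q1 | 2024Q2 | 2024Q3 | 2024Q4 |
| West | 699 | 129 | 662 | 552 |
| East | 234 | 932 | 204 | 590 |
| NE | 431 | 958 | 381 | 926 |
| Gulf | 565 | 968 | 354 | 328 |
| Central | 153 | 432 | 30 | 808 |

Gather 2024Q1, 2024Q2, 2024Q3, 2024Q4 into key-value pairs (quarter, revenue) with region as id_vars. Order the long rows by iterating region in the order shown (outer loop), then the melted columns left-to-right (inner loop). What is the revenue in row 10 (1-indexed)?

20 rows total (5 × 4). Row 10: index ⌊(10-1)/4⌋ = 2 into region → NE; (10-1) mod 4 = 1 into the melted columns → 2024Q2.
So row 10 is (NE, 2024Q2, 958); revenue = 958.

958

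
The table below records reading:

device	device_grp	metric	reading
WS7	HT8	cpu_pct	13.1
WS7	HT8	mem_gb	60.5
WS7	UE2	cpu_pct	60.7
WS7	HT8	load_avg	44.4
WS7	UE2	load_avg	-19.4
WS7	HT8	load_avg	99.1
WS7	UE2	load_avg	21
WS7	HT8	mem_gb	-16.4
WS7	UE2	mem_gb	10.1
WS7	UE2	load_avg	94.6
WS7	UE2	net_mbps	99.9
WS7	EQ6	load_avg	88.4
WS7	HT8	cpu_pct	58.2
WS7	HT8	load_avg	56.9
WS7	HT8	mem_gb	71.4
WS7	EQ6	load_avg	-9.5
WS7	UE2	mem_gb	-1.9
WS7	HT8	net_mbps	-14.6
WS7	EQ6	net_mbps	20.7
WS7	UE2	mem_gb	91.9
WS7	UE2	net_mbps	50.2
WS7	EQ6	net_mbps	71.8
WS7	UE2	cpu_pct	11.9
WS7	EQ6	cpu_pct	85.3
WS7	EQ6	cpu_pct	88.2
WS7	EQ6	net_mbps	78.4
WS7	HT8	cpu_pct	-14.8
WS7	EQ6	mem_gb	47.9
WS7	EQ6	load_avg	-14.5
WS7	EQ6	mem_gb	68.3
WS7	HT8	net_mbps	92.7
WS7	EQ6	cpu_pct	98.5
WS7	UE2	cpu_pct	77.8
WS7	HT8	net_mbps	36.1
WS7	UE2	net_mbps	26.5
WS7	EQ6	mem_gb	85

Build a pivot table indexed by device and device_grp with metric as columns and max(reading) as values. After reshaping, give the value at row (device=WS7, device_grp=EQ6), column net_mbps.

Rows with device=WS7, device_grp=EQ6 and metric=net_mbps: reading values are 20.7, 71.8, 78.4.
max(20.7, 71.8, 78.4) = 78.4.

78.4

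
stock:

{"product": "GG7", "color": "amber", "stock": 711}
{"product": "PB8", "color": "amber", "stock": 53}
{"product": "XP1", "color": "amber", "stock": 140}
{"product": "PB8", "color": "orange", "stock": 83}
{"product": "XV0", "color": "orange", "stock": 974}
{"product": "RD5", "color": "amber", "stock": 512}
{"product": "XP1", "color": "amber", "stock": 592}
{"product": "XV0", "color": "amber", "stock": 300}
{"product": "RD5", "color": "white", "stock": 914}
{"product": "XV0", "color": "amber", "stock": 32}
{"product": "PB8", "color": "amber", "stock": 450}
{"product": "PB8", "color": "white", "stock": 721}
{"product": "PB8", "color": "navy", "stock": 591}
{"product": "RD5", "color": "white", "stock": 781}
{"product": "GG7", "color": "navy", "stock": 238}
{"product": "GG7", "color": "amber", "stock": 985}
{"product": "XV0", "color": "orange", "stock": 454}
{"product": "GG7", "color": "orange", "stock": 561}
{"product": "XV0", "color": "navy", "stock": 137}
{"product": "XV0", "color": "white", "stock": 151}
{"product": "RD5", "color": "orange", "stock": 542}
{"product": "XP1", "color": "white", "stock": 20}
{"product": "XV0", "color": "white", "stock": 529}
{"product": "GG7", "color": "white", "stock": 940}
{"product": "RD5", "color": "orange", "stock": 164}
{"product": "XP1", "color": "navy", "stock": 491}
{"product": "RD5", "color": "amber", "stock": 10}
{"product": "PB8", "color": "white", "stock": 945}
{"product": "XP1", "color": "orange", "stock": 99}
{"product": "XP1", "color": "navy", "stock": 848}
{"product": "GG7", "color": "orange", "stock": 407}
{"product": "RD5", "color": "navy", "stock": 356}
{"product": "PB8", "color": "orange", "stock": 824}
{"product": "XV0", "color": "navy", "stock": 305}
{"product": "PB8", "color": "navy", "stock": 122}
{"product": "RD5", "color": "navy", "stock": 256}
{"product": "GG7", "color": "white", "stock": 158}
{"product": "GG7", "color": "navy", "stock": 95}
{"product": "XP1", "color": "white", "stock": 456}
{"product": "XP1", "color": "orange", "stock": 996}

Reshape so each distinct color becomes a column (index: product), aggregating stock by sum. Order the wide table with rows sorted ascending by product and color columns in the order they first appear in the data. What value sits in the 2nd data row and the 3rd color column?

With rows sorted ascending by product, row 2 is product=PB8. color columns in first-appearance order: amber, orange, white, navy; column 3 is white.
Long rows with product=PB8, color=white: 721 + 945 = 1666.

1666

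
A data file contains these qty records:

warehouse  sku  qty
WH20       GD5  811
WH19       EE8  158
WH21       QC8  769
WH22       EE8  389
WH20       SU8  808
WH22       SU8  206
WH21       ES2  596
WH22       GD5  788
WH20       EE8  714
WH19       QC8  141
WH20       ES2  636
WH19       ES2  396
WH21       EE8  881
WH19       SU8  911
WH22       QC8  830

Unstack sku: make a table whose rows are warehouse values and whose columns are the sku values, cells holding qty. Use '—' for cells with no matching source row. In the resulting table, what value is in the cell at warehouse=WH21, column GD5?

No long-format row has warehouse=WH21 and sku=GD5, so the cell is —.

—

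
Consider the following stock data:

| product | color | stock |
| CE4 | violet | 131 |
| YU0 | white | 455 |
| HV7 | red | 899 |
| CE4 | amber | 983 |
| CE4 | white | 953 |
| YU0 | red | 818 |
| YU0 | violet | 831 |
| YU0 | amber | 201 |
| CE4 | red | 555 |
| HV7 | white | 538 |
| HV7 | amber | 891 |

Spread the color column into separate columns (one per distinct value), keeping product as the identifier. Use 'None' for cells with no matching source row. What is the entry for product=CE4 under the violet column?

131

The long row with product=CE4, color=violet has stock=131.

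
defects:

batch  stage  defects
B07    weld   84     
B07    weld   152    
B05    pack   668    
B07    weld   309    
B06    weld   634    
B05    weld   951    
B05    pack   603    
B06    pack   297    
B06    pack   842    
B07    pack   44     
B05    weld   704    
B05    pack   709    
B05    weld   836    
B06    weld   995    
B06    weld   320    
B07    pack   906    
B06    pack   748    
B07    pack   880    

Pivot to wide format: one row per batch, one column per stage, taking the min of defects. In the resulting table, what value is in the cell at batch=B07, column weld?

Rows with batch=B07 and stage=weld: defects values are 84, 152, 309.
min(84, 152, 309) = 84.

84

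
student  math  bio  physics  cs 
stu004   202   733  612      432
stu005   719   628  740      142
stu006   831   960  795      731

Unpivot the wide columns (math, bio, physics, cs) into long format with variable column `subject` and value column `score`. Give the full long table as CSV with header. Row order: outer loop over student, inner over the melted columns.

student,subject,score
stu004,math,202
stu004,bio,733
stu004,physics,612
stu004,cs,432
stu005,math,719
stu005,bio,628
stu005,physics,740
stu005,cs,142
stu006,math,831
stu006,bio,960
stu006,physics,795
stu006,cs,731

Each (student, column) pair becomes one row: 3 × 4 = 12 rows.
For example, (stu004, math) → score=202.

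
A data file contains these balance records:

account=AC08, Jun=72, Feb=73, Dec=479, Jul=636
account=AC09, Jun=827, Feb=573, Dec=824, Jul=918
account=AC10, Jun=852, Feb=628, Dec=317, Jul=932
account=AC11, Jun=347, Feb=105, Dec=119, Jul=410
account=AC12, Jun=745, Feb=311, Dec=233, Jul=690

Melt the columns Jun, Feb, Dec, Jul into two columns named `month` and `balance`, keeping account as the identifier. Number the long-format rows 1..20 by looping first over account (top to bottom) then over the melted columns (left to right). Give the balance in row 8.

20 rows total (5 × 4). Row 8: index ⌊(8-1)/4⌋ = 1 into account → AC09; (8-1) mod 4 = 3 into the melted columns → Jul.
So row 8 is (AC09, Jul, 918); balance = 918.

918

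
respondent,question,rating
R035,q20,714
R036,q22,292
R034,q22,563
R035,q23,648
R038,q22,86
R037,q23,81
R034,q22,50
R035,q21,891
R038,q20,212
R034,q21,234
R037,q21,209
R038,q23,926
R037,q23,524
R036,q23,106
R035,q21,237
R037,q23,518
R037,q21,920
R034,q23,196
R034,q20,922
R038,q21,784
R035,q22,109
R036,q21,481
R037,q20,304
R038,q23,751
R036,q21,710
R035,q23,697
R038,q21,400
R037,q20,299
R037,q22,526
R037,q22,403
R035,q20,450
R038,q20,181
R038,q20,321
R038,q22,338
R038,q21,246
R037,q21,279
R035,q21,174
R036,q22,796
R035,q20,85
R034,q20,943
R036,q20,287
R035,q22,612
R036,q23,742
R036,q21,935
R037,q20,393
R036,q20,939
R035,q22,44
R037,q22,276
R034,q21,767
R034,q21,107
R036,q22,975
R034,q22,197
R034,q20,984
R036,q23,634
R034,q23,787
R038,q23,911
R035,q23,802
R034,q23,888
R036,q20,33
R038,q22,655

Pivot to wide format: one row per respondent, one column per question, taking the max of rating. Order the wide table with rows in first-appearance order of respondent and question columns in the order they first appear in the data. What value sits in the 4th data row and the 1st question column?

With rows in first-appearance order of respondent, row 4 is respondent=R038. question columns in first-appearance order: q20, q22, q23, q21; column 1 is q20.
Long rows with respondent=R038, question=q20: max(212, 181, 321) = 321.

321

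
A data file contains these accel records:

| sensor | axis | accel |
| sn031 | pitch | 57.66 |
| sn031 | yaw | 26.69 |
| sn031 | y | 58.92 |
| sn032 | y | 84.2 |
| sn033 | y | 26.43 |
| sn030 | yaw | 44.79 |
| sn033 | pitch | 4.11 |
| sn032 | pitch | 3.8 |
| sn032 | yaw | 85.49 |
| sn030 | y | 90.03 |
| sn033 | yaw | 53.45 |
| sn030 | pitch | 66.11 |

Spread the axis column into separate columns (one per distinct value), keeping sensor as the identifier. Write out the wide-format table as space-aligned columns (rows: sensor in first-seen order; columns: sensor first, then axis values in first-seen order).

Columns: sensor plus the 3 distinct axis values (pitch, yaw, y).
For example, row sn031 column pitch takes accel=57.66 from the long row (sn031, pitch).

sensor  pitch  yaw    y    
sn031   57.66  26.69  58.92
sn032   3.8    85.49  84.2 
sn033   4.11   53.45  26.43
sn030   66.11  44.79  90.03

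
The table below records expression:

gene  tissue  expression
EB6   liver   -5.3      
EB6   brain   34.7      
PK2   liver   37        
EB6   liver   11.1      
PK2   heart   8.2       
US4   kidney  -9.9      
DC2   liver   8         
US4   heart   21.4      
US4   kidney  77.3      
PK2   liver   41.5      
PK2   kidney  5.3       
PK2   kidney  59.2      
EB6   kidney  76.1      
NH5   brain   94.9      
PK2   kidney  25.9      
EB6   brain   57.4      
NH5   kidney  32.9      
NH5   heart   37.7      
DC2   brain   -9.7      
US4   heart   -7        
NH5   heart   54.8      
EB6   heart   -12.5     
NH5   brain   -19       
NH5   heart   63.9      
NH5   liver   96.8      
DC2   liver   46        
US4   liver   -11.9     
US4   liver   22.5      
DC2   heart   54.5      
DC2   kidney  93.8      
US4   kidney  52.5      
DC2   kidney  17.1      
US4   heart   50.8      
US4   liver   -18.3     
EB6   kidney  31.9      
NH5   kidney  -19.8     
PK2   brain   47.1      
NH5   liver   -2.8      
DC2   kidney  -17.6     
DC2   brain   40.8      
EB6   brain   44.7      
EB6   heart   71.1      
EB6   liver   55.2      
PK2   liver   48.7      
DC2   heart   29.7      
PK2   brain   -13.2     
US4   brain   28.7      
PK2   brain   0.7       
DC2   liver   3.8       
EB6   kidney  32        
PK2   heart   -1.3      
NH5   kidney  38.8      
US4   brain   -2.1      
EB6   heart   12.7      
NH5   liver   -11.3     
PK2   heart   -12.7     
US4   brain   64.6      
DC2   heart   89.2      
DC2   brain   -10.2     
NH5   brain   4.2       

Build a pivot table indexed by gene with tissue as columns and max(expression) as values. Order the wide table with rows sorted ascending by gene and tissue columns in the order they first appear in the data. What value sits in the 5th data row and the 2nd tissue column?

With rows sorted ascending by gene, row 5 is gene=US4. tissue columns in first-appearance order: liver, brain, heart, kidney; column 2 is brain.
Long rows with gene=US4, tissue=brain: max(28.7, -2.1, 64.6) = 64.6.

64.6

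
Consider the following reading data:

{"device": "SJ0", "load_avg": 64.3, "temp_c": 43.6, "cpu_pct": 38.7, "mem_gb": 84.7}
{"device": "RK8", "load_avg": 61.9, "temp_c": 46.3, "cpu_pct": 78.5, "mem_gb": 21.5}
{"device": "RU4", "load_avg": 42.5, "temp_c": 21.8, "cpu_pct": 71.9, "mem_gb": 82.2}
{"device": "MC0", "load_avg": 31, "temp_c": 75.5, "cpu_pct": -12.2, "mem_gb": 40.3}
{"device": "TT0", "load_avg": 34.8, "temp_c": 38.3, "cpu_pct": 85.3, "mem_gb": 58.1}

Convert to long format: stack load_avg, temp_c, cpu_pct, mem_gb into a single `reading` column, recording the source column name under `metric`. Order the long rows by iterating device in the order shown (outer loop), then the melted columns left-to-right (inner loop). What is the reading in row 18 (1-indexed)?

20 rows total (5 × 4). Row 18: index ⌊(18-1)/4⌋ = 4 into device → TT0; (18-1) mod 4 = 1 into the melted columns → temp_c.
So row 18 is (TT0, temp_c, 38.3); reading = 38.3.

38.3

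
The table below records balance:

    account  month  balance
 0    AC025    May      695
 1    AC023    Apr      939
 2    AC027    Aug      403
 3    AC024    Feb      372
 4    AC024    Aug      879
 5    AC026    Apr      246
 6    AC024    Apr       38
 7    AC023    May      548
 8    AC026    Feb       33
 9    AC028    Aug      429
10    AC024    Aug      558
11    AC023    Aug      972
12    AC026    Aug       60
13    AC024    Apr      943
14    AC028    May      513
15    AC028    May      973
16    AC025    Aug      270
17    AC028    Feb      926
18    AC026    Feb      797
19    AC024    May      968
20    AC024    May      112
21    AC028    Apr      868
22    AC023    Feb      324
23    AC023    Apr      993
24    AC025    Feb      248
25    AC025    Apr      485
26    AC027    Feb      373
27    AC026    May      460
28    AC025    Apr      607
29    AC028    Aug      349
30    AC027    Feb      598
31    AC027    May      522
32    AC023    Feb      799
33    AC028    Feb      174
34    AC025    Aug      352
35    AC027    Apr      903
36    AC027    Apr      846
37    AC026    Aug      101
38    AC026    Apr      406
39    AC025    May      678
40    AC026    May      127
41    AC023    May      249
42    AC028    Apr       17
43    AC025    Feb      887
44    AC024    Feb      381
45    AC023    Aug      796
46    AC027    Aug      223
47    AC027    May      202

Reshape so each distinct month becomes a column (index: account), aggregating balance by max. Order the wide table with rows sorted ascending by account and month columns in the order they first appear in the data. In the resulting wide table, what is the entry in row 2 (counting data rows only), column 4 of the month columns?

381

With rows sorted ascending by account, row 2 is account=AC024. month columns in first-appearance order: May, Apr, Aug, Feb; column 4 is Feb.
Long rows with account=AC024, month=Feb: max(372, 381) = 381.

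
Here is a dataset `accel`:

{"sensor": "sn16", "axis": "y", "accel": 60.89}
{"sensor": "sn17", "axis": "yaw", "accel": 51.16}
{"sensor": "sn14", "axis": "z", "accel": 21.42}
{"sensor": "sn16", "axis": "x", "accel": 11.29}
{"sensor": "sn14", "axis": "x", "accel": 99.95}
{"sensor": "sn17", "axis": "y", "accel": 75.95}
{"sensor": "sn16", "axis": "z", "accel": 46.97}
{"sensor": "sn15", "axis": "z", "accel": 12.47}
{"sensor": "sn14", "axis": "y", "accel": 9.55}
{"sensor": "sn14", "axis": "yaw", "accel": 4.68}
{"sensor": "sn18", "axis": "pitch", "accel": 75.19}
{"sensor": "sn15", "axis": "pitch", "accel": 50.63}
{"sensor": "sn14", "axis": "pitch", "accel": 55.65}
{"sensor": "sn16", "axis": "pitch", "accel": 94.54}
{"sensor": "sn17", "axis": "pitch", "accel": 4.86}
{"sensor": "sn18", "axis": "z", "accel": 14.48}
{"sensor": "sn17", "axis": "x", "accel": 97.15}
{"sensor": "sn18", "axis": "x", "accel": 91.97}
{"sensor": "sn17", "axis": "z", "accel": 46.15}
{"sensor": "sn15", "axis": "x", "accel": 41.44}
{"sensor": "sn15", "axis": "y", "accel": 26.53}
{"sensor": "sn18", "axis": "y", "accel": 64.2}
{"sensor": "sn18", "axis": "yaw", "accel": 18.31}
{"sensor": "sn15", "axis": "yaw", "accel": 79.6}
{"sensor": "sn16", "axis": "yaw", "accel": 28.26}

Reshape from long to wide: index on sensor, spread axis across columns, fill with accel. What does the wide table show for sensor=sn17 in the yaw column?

Wide layout: rows indexed by sensor, columns are the 5 distinct axis values (y, yaw, z, x, pitch).
Cell (sensor=sn17, axis=yaw) draws from the long row where sensor=sn17 and axis=yaw, which has accel=51.16.

51.16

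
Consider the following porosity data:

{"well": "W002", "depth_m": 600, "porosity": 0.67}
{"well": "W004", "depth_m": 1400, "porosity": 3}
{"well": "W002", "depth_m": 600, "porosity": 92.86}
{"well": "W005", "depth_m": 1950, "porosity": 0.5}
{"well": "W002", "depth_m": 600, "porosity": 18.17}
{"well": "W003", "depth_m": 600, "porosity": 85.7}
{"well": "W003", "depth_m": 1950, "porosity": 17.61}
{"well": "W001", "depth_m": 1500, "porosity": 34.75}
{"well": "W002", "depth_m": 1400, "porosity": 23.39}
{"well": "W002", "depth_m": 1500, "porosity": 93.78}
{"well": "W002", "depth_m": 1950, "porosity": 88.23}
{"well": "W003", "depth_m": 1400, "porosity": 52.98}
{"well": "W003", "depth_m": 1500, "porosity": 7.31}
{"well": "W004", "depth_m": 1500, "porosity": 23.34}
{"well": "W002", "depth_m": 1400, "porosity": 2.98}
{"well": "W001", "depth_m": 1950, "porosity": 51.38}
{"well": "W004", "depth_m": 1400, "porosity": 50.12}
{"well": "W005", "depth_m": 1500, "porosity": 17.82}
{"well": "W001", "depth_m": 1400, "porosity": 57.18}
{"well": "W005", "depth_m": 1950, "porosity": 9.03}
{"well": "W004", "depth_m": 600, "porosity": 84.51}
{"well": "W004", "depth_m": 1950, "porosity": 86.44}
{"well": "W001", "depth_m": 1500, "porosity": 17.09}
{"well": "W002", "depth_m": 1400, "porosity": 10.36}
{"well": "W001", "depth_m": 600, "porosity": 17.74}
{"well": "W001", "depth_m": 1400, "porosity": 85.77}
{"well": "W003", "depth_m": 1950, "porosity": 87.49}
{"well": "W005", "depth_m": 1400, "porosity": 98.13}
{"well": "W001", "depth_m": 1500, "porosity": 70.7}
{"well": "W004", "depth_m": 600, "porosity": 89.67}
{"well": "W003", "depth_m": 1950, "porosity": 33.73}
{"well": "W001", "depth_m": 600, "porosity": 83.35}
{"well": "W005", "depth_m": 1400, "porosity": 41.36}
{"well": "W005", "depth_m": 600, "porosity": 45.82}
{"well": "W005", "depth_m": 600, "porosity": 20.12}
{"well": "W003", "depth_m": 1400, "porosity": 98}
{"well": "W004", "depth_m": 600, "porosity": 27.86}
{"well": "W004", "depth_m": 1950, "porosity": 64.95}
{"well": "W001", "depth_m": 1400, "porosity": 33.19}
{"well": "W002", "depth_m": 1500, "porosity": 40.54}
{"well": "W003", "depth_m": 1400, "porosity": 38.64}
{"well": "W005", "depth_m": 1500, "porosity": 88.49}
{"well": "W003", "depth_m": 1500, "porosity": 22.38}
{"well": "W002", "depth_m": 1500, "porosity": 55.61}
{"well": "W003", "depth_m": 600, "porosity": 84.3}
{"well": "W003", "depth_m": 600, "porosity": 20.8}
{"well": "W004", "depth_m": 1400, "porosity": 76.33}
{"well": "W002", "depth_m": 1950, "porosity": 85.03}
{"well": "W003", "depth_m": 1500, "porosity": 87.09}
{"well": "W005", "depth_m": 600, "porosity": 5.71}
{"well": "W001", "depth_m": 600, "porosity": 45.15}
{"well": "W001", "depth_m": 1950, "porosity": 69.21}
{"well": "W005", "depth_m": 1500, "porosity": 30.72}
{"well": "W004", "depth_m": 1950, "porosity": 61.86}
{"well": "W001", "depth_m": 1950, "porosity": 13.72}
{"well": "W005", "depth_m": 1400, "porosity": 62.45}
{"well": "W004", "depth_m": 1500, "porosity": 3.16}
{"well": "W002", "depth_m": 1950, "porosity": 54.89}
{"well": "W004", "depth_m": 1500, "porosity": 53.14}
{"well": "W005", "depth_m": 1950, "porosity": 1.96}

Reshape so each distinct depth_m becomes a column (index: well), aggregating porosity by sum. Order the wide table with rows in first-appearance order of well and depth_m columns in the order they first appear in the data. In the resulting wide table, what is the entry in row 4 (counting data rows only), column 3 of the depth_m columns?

138.83

With rows in first-appearance order of well, row 4 is well=W003. depth_m columns in first-appearance order: 600, 1400, 1950, 1500; column 3 is 1950.
Long rows with well=W003, depth_m=1950: 17.61 + 87.49 + 33.73 = 138.83.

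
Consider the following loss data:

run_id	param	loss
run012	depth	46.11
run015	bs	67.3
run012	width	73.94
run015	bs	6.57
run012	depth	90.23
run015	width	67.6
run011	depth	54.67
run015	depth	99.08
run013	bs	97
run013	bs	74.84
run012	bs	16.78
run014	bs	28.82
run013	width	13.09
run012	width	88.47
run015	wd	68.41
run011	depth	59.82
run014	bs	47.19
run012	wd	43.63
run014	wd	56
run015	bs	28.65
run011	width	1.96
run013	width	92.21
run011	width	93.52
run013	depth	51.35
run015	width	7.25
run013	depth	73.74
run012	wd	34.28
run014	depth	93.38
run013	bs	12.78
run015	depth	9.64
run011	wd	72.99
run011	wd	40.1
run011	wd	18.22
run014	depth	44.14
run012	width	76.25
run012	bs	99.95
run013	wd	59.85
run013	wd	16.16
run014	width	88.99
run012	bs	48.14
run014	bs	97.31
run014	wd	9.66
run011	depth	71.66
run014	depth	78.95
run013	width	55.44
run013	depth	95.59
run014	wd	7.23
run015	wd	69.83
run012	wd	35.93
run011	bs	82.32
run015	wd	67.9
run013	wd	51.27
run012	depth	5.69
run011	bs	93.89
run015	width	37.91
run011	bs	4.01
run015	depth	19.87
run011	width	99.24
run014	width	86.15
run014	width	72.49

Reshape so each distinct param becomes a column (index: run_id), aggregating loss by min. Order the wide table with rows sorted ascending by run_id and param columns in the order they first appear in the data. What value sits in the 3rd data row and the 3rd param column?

13.09

With rows sorted ascending by run_id, row 3 is run_id=run013. param columns in first-appearance order: depth, bs, width, wd; column 3 is width.
Long rows with run_id=run013, param=width: min(13.09, 92.21, 55.44) = 13.09.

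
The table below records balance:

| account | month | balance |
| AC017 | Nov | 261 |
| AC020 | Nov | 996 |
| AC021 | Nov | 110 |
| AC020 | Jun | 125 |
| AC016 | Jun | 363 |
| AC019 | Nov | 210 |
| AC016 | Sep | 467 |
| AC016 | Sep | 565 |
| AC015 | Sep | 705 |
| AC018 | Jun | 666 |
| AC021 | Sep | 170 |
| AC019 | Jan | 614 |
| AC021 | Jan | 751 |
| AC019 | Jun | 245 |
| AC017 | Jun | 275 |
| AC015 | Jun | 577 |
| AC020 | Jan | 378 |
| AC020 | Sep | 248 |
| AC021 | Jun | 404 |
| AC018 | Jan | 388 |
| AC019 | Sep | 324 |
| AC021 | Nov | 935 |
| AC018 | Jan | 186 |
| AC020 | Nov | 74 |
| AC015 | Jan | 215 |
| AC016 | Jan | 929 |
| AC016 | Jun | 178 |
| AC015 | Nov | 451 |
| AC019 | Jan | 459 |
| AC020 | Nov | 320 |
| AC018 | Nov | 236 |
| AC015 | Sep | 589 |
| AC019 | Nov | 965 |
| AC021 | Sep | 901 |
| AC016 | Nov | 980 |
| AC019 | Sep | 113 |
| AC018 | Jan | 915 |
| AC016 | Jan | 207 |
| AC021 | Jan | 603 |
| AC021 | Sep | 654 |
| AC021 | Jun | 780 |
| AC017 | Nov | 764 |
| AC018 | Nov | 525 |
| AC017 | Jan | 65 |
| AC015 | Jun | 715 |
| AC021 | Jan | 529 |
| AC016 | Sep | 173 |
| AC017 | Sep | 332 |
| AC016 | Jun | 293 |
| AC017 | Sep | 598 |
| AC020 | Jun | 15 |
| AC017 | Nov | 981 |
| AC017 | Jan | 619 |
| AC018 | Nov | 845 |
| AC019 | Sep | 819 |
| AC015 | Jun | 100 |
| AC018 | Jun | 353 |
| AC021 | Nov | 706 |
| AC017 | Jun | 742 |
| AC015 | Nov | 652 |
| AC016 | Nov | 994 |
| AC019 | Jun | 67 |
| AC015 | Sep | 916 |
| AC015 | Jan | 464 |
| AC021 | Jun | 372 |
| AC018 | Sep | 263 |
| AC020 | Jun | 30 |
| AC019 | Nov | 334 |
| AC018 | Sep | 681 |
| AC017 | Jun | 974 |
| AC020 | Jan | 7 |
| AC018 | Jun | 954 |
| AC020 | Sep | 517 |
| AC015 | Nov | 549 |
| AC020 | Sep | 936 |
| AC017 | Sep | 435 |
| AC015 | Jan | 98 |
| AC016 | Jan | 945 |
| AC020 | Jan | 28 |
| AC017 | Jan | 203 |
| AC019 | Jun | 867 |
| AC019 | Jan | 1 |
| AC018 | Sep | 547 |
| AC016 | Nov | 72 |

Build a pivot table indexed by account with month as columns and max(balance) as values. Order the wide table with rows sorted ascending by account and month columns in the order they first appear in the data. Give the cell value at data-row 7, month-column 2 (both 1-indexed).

With rows sorted ascending by account, row 7 is account=AC021. month columns in first-appearance order: Nov, Jun, Sep, Jan; column 2 is Jun.
Long rows with account=AC021, month=Jun: max(404, 780, 372) = 780.

780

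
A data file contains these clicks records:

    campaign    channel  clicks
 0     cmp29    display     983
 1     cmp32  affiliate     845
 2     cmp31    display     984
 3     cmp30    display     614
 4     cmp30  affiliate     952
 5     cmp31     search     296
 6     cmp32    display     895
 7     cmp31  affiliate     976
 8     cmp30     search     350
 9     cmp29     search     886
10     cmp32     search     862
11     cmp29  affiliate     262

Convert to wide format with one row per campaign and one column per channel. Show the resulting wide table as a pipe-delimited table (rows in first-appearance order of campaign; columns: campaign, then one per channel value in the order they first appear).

| campaign | display | affiliate | search |
| cmp29 | 983 | 262 | 886 |
| cmp32 | 895 | 845 | 862 |
| cmp31 | 984 | 976 | 296 |
| cmp30 | 614 | 952 | 350 |

Columns: campaign plus the 3 distinct channel values (display, affiliate, search).
For example, row cmp29 column display takes clicks=983 from the long row (cmp29, display).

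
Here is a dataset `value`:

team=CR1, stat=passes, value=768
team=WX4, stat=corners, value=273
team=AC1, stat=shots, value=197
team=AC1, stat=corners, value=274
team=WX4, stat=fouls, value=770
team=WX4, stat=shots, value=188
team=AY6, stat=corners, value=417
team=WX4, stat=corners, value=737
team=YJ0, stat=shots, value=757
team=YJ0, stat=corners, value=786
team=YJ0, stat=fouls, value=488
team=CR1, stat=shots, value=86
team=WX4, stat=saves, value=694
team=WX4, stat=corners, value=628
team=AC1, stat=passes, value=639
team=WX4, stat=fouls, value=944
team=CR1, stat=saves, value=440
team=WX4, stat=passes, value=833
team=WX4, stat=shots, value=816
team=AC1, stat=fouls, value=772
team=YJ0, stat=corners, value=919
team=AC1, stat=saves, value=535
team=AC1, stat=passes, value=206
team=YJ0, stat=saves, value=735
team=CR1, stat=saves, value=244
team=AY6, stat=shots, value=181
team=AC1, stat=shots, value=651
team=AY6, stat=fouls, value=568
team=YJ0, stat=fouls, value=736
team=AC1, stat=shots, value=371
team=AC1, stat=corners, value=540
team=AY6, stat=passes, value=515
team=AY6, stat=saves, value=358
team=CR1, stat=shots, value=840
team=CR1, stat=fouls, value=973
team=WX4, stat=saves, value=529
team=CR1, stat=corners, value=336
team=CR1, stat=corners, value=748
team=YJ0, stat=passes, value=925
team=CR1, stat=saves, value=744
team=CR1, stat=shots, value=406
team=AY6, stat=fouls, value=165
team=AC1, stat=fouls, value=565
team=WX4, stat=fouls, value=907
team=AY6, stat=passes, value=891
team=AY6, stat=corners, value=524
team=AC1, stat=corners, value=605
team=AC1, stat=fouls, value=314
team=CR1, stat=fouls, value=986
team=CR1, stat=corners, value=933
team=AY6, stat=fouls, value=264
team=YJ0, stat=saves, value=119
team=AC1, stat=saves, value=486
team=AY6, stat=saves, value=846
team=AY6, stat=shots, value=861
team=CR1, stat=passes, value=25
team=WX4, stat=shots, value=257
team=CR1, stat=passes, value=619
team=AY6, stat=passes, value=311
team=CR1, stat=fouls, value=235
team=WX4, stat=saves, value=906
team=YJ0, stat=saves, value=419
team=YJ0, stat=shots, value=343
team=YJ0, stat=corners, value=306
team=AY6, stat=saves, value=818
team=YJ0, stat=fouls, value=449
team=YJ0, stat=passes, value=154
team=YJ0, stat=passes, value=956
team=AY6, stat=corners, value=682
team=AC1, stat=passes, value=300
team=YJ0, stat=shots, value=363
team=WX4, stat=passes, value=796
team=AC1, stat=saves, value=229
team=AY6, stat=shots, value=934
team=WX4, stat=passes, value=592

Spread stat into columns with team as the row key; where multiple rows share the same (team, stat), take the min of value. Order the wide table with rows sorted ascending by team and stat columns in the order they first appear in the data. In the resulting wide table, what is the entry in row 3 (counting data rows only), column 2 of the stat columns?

336

With rows sorted ascending by team, row 3 is team=CR1. stat columns in first-appearance order: passes, corners, shots, fouls, saves; column 2 is corners.
Long rows with team=CR1, stat=corners: min(336, 748, 933) = 336.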